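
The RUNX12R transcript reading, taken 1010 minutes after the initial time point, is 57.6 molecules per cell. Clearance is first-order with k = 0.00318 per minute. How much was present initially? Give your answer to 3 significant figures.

t½ = ln 2 / k = 0.69315 / 0.00318 ≈ 217.97 minutes.
Number of half-lives elapsed: n = 1010/217.97 ≈ 4.6336.
A₀ = A × 2^n = 57.6 × 2^4.6336 = 57.6 × 24.824 ≈ 1429.8 molecules per cell.

1430 molecules per cell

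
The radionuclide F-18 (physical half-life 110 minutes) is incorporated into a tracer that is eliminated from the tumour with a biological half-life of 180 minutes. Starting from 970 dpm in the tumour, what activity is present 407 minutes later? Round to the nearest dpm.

16 dpm

1/t_eff = 1/t_phys + 1/t_biol = 1/110 + 1/180 = 0.014646 per minute.
t_eff = 110 × 180 / (110 + 180) ≈ 68.276 minutes.
Remaining = 970 × (1/2)^(407/68.276) = 970 × (1/2)^5.9611 ≈ 15.57 dpm.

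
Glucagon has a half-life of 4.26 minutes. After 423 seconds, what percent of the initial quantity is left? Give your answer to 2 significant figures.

32%

423 seconds = 7.05 minutes.
n = 7.05/4.26 ≈ 1.6549 half-lives.
Fraction remaining = (1/2)^1.6549 ≈ 0.31755, i.e. 31.755%.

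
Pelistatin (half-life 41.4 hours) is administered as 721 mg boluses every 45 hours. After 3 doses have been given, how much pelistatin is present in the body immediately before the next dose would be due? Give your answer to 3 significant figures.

574 mg

The 3 doses were given 135, 90, 45 hours ago.
Total = 721·(1/2)^(135/41.4) + 721·(1/2)^(90/41.4) + 721·(1/2)^(45/41.4)
      = 75.217 + 159.78 + 339.41 ≈ 574.41 mg.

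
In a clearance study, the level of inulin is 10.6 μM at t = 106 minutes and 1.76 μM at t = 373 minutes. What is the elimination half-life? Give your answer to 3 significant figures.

103 minutes

Over Δt = 373 − 106 = 267 minutes, the level fell by a factor of 10.6/1.76 ≈ 6.0227.
n = log₂(6.0227) ≈ 2.5904 half-lives, so t½ = 267/2.5904 ≈ 103.07 minutes.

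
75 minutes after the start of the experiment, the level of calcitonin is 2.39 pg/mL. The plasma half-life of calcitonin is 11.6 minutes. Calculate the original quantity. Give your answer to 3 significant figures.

211 pg/mL

Number of half-lives elapsed: n = 75/11.6 ≈ 6.4655.
A₀ = A × 2^n = 2.39 × 2^6.4655 = 2.39 × 88.372 ≈ 211.21 pg/mL.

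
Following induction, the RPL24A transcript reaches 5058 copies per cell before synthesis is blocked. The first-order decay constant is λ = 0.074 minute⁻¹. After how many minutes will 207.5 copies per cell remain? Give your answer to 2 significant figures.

t½ = ln 2 / λ = 0.69315 / 0.074 ≈ 9.3669 minutes.
Fraction remaining = 207.5/5058 ≈ 0.041024.
n = log₂(5058/207.5) = ln(24.376)/ln 2 ≈ 4.6074 half-lives.
t = n × t½ = 4.6074 × 9.3669 ≈ 43.157 minutes.

43 minutes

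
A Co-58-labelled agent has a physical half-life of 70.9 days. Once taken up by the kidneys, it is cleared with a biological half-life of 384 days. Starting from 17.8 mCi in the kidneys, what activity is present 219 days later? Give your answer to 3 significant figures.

1.41 mCi

1/t_eff = 1/t_phys + 1/t_biol = 1/70.9 + 1/384 = 0.016709 per day.
t_eff = 70.9 × 384 / (70.9 + 384) ≈ 59.85 days.
Remaining = 17.8 × (1/2)^(219/59.85) = 17.8 × (1/2)^3.6592 ≈ 1.409 mCi.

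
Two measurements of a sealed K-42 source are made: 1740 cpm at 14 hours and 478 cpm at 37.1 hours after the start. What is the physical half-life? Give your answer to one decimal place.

Over Δt = 37.1 − 14 = 23.1 hours, the level fell by a factor of 1740/478 ≈ 3.6402.
n = log₂(3.6402) ≈ 1.864 half-lives, so t½ = 23.1/1.864 ≈ 12.393 hours.

12.4 hours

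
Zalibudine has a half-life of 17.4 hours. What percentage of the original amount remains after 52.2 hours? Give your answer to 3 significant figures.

n = 52.2/17.4 ≈ 3 half-lives.
Fraction remaining = (1/2)^3 ≈ 0.125, i.e. 12.5%.

12.5%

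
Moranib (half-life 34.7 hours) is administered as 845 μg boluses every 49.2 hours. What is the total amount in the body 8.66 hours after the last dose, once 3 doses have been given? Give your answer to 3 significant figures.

1080 μg

The 3 doses were given 107.06, 57.86, 8.66 hours ago.
Total = 845·(1/2)^(107.06/34.7) + 845·(1/2)^(57.86/34.7) + 845·(1/2)^(8.66/34.7)
      = 99.561 + 266.02 + 710.77 ≈ 1076.3 μg.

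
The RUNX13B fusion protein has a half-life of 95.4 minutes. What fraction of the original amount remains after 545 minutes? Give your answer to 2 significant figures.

n = 545/95.4 ≈ 5.7128 half-lives.
Fraction remaining = (1/2)^5.7128 ≈ 0.019067.

0.019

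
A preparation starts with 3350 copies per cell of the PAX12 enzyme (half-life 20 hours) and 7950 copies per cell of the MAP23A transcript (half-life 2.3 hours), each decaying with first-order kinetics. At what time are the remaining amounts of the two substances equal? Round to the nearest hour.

3 hours

Set 3350·(1/2)^(t/20) = 7950·(1/2)^(t/2.3).
Taking log₂: log₂(3350/7950) = t·(1/20 − 1/2.3).
log₂(0.42138) = -1.2468; 1/20 − 1/2.3 = -0.38478.
t = -1.2468 / -0.38478 ≈ 3.2403 hours.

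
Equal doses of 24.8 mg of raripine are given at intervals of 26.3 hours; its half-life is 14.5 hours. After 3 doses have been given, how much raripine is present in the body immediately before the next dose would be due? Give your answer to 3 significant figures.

The 3 doses were given 78.9, 52.6, 26.3 hours ago.
Total = 24.8·(1/2)^(78.9/14.5) + 24.8·(1/2)^(52.6/14.5) + 24.8·(1/2)^(26.3/14.5)
      = 0.57073 + 2.0065 + 7.0542 ≈ 9.6314 mg.

9.63 mg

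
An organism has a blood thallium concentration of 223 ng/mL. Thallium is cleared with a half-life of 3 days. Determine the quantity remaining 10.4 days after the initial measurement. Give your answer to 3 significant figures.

20.2 ng/mL

Number of half-lives: n = 10.4/3 ≈ 3.4667.
Remaining = 223 × (1/2)^3.4667 = 223 × 0.090454 ≈ 20.171 ng/mL.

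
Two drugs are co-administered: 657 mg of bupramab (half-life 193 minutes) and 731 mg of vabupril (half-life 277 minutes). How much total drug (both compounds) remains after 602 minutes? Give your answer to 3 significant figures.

238 mg

bupramab: 657 × (1/2)^(602/193) = 657 × (1/2)^3.1192 ≈ 75.614 mg.
vabupril: 731 × (1/2)^(602/277) = 731 × (1/2)^2.1733 ≈ 162.07 mg.
Total = 75.614 + 162.07 ≈ 237.68 mg.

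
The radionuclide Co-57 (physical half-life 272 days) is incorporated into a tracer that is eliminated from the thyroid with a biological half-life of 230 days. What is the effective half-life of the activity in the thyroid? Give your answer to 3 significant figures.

125 days

1/t_eff = 1/t_phys + 1/t_biol = 1/272 + 1/230 = 0.0080243 per day.
t_eff = 272 × 230 / (272 + 230) ≈ 124.62 days.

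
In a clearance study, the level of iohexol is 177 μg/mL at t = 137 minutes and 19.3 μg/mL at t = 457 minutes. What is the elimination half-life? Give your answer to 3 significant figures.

100 minutes

Over Δt = 457 − 137 = 320 minutes, the level fell by a factor of 177/19.3 ≈ 9.171.
n = log₂(9.171) ≈ 3.1971 half-lives, so t½ = 320/3.1971 ≈ 100.09 minutes.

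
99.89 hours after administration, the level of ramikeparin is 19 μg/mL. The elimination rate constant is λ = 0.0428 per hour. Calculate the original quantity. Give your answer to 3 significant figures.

t½ = ln 2 / λ = 0.69315 / 0.0428 ≈ 16.195 hours.
Number of half-lives elapsed: n = 99.89/16.195 ≈ 6.1679.
A₀ = A × 2^n = 19 × 2^6.1679 = 19 × 71.901 ≈ 1366.1 μg/mL.

1370 μg/mL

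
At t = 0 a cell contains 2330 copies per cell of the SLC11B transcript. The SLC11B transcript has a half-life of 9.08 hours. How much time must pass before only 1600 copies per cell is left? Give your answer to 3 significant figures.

Fraction remaining = 1600/2330 ≈ 0.6867.
n = log₂(2330/1600) = ln(1.4563)/ln 2 ≈ 0.54226 half-lives.
t = n × t½ = 0.54226 × 9.08 ≈ 4.9237 hours.

4.92 hours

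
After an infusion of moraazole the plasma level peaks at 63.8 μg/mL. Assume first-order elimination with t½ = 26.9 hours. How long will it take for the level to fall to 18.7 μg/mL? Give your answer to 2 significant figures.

48 hours

Fraction remaining = 18.7/63.8 ≈ 0.2931.
n = log₂(63.8/18.7) = ln(3.4118)/ln 2 ≈ 1.7705 half-lives.
t = n × t½ = 1.7705 × 26.9 ≈ 47.627 hours.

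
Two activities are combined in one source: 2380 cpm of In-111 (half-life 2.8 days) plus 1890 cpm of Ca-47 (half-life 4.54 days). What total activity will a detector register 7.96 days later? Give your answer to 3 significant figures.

In-111: 2380 × (1/2)^(7.96/2.8) = 2380 × (1/2)^2.8429 ≈ 331.74 cpm.
Ca-47: 1890 × (1/2)^(7.96/4.54) = 1890 × (1/2)^1.7533 ≈ 560.62 cpm.
Total = 331.74 + 560.62 ≈ 892.35 cpm.

892 cpm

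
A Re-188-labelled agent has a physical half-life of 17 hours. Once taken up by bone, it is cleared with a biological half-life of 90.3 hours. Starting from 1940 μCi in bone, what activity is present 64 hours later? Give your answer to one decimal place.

1/t_eff = 1/t_phys + 1/t_biol = 1/17 + 1/90.3 = 0.069898 per hour.
t_eff = 17 × 90.3 / (17 + 90.3) ≈ 14.307 hours.
Remaining = 1940 × (1/2)^(64/14.307) = 1940 × (1/2)^4.4735 ≈ 87.329 μCi.

87.3 μCi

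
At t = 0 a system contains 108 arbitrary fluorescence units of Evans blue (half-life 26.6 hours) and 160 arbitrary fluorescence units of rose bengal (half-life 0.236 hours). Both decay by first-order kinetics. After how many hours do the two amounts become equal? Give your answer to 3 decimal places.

Set 108·(1/2)^(t/26.6) = 160·(1/2)^(t/0.236).
Taking log₂: log₂(108/160) = t·(1/26.6 − 1/0.236).
log₂(0.675) = -0.56704; 1/26.6 − 1/0.236 = -4.1997.
t = -0.56704 / -4.1997 ≈ 0.13502 hours.

0.135 hours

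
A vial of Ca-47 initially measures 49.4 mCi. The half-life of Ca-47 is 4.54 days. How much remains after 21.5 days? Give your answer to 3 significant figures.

Number of half-lives: n = 21.5/4.54 ≈ 4.7357.
Remaining = 49.4 × (1/2)^4.7357 = 49.4 × 0.037533 ≈ 1.8541 mCi.

1.85 mCi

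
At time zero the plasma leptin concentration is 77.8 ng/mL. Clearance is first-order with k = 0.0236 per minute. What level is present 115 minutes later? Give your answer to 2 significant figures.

5.2 ng/mL

t½ = ln 2 / k = 0.69315 / 0.0236 ≈ 29.371 minutes.
Number of half-lives: n = 115/29.371 ≈ 3.9155.
Remaining = 77.8 × (1/2)^3.9155 = 77.8 × 0.066271 ≈ 5.1559 ng/mL.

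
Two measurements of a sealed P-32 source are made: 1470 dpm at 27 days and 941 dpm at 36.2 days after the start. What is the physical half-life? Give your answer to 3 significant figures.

Over Δt = 36.2 − 27 = 9.2 days, the level fell by a factor of 1470/941 ≈ 1.5622.
n = log₂(1.5622) ≈ 0.64355 half-lives, so t½ = 9.2/0.64355 ≈ 14.296 days.

14.3 days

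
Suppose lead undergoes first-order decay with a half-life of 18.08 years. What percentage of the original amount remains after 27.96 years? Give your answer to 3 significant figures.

34.2%

n = 27.96/18.08 ≈ 1.5465 half-lives.
Fraction remaining = (1/2)^1.5465 ≈ 0.34235, i.e. 34.235%.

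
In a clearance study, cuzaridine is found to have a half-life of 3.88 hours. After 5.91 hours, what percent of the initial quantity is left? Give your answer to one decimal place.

34.8%

n = 5.91/3.88 ≈ 1.5232 half-lives.
Fraction remaining = (1/2)^1.5232 ≈ 0.34791, i.e. 34.791%.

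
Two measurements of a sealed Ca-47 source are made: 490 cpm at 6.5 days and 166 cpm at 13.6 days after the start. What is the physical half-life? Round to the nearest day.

5 days

Over Δt = 13.6 − 6.5 = 7.1 days, the level fell by a factor of 490/166 ≈ 2.9518.
n = log₂(2.9518) ≈ 1.5616 half-lives, so t½ = 7.1/1.5616 ≈ 4.5466 days.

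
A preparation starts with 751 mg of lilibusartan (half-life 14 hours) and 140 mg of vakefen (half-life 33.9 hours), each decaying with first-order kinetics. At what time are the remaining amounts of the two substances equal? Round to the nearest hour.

Set 751·(1/2)^(t/14) = 140·(1/2)^(t/33.9).
Taking log₂: log₂(751/140) = t·(1/14 − 1/33.9).
log₂(5.3643) = 2.4234; 1/14 − 1/33.9 = 0.04193.
t = 2.4234 / 0.04193 ≈ 57.796 hours.

58 hours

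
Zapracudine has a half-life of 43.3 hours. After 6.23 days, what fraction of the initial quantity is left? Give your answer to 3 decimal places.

0.091

6.23 days = 149.52 hours.
n = 149.52/43.3 ≈ 3.4531 half-lives.
Fraction remaining = (1/2)^3.4531 ≈ 0.091308.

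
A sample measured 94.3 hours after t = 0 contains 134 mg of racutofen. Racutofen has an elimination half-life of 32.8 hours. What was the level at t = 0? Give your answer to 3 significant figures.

Number of half-lives elapsed: n = 94.3/32.8 ≈ 2.875.
A₀ = A × 2^n = 134 × 2^2.875 = 134 × 7.336 ≈ 983.03 mg.

983 mg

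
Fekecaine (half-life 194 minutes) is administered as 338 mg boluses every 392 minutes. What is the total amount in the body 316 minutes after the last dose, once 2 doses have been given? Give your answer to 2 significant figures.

The 2 doses were given 708, 316 minutes ago.
Total = 338·(1/2)^(708/194) + 338·(1/2)^(316/194)
      = 26.935 + 109.29 ≈ 136.22 mg.

140 mg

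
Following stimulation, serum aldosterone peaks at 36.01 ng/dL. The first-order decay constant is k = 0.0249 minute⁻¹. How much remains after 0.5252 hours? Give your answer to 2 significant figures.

t½ = ln 2 / k = 0.69315 / 0.0249 ≈ 27.837 minutes.
Convert the elapsed time: 0.5252 hours = 31.512 minutes.
Number of half-lives: n = 31.512/27.837 ≈ 1.132.
Remaining = 36.01 × (1/2)^1.132 = 36.01 × 0.45628 ≈ 16.431 ng/dL.

16 ng/dL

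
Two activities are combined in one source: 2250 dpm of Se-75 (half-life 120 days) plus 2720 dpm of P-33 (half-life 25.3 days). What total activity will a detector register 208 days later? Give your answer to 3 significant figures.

Se-75: 2250 × (1/2)^(208/120) = 2250 × (1/2)^1.7333 ≈ 676.7 dpm.
P-33: 2720 × (1/2)^(208/25.3) = 2720 × (1/2)^8.2213 ≈ 9.1138 dpm.
Total = 676.7 + 9.1138 ≈ 685.82 dpm.

686 dpm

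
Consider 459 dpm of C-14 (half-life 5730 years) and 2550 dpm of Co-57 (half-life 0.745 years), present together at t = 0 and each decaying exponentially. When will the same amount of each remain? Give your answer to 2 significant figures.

Set 459·(1/2)^(t/5730) = 2550·(1/2)^(t/0.745).
Taking log₂: log₂(459/2550) = t·(1/5730 − 1/0.745).
log₂(0.18) = -2.4739; 1/5730 − 1/0.745 = -1.3421.
t = -2.4739 / -1.3421 ≈ 1.8433 years.

1.8 years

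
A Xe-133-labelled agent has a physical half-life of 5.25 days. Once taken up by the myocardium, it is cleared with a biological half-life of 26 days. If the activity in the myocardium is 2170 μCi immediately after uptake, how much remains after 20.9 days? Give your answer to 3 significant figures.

1/t_eff = 1/t_phys + 1/t_biol = 1/5.25 + 1/26 = 0.22894 per day.
t_eff = 5.25 × 26 / (5.25 + 26) ≈ 4.368 days.
Remaining = 2170 × (1/2)^(20.9/4.368) = 2170 × (1/2)^4.7848 ≈ 78.721 μCi.

78.7 μCi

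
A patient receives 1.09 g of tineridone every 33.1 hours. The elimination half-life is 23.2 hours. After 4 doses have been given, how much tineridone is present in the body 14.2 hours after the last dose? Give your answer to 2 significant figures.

1.1 g

The 4 doses were given 113.5, 80.4, 47.3, 14.2 hours ago.
Total = 1.09·(1/2)^(113.5/23.2) + 1.09·(1/2)^(80.4/23.2) + 1.09·(1/2)^(47.3/23.2) + 1.09·(1/2)^(14.2/23.2)
      = 0.036704 + 0.098674 + 0.26527 + 0.71314 ≈ 1.1138 g.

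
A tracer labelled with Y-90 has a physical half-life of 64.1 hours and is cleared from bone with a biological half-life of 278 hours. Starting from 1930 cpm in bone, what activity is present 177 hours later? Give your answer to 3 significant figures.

1/t_eff = 1/t_phys + 1/t_biol = 1/64.1 + 1/278 = 0.019198 per hour.
t_eff = 64.1 × 278 / (64.1 + 278) ≈ 52.089 hours.
Remaining = 1930 × (1/2)^(177/52.089) = 1930 × (1/2)^3.398 ≈ 183.09 cpm.

183 cpm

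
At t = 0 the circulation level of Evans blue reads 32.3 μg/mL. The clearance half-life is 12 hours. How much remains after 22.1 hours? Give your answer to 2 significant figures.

9.0 μg/mL

Number of half-lives: n = 22.1/12 ≈ 1.8417.
Remaining = 32.3 × (1/2)^1.8417 = 32.3 × 0.279 ≈ 9.0117 μg/mL.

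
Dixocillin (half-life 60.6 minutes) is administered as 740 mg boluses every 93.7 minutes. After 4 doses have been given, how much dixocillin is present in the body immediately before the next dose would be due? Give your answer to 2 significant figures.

380 mg

The 4 doses were given 374.8, 281.1, 187.4, 93.7 minutes ago.
Total = 740·(1/2)^(374.8/60.6) + 740·(1/2)^(281.1/60.6) + 740·(1/2)^(187.4/60.6) + 740·(1/2)^(93.7/60.6)
      = 10.172 + 29.708 + 86.761 + 253.38 ≈ 380.02 mg.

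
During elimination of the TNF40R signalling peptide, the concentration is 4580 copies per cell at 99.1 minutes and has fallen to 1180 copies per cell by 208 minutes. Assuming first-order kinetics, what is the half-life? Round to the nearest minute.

56 minutes

Over Δt = 208 − 99.1 = 108.9 minutes, the level fell by a factor of 4580/1180 ≈ 3.8814.
n = log₂(3.8814) ≈ 1.9566 half-lives, so t½ = 108.9/1.9566 ≈ 55.659 minutes.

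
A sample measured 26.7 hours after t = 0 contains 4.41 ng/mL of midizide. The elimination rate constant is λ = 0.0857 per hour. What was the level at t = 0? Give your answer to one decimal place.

43.5 ng/mL

t½ = ln 2 / λ = 0.69315 / 0.0857 ≈ 8.0881 hours.
Number of half-lives elapsed: n = 26.7/8.0881 ≈ 3.3012.
A₀ = A × 2^n = 4.41 × 2^3.3012 = 4.41 × 9.8571 ≈ 43.47 ng/mL.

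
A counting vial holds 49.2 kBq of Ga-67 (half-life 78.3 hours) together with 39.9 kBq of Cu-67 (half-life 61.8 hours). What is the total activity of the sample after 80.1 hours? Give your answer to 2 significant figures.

Ga-67: 49.2 × (1/2)^(80.1/78.3) = 49.2 × (1/2)^1.023 ≈ 24.211 kBq.
Cu-67: 39.9 × (1/2)^(80.1/61.8) = 39.9 × (1/2)^1.2961 ≈ 16.248 kBq.
Total = 24.211 + 16.248 ≈ 40.459 kBq.

40 kBq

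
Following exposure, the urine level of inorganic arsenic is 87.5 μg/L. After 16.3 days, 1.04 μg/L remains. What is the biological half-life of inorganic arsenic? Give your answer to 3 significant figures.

2.55 days

A/A₀ = 1.04/87.5 ≈ 0.011886.
n = log₂(84.135) ≈ 6.3946 half-lives elapsed in 16.3 days.
t½ = 16.3/6.3946 ≈ 2.549 days.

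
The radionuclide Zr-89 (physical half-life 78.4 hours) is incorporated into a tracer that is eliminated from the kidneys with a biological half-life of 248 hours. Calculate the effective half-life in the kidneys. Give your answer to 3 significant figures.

1/t_eff = 1/t_phys + 1/t_biol = 1/78.4 + 1/248 = 0.016787 per hour.
t_eff = 78.4 × 248 / (78.4 + 248) ≈ 59.569 hours.

59.6 hours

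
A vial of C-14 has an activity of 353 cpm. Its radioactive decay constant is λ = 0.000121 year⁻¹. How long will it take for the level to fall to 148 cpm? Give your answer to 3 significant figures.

t½ = ln 2 / λ = 0.69315 / 0.000121 ≈ 5728.5 years.
Fraction remaining = 148/353 ≈ 0.41926.
n = log₂(353/148) = ln(2.3851)/ln 2 ≈ 1.2541 half-lives.
t = n × t½ = 1.2541 × 5728.5 ≈ 7183.9 years.

7180 years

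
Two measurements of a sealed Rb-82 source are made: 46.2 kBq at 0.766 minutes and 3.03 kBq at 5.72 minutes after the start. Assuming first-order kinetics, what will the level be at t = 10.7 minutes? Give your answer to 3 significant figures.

Over Δt = 5.72 − 0.766 = 4.954 minutes, the level fell by a factor of 46.2/3.03 ≈ 15.248.
n = log₂(15.248) ≈ 3.9305 half-lives, so t½ = 4.954/3.9305 ≈ 1.2604 minutes.
From t = 5.72 to t = 10.7: 3.03 × (1/2)^((10.7−5.72)/1.2604) ≈ 0.1959 kBq.

0.196 kBq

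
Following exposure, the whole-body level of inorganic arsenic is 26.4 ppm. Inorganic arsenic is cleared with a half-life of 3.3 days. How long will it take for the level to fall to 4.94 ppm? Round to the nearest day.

Fraction remaining = 4.94/26.4 ≈ 0.18712.
n = log₂(26.4/4.94) = ln(5.3441)/ln 2 ≈ 2.418 half-lives.
t = n × t½ = 2.418 × 3.3 ≈ 7.9793 days.

8 days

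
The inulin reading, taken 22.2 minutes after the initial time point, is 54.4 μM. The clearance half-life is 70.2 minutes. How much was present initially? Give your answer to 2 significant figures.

Number of half-lives elapsed: n = 22.2/70.2 ≈ 0.31624.
A₀ = A × 2^n = 54.4 × 2^0.31624 = 54.4 × 1.2451 ≈ 67.732 μM.

68 μM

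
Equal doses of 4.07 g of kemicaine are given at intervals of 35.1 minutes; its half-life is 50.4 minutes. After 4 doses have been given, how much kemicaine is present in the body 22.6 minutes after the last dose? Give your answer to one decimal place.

6.7 g

The 4 doses were given 127.9, 92.8, 57.7, 22.6 minutes ago.
Total = 4.07·(1/2)^(127.9/50.4) + 4.07·(1/2)^(92.8/50.4) + 4.07·(1/2)^(57.7/50.4) + 4.07·(1/2)^(22.6/50.4)
      = 0.70092 + 1.1358 + 1.8406 + 2.9827 ≈ 6.6601 g.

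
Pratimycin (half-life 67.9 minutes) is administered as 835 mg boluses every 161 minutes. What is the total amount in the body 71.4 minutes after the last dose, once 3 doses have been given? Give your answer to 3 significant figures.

496 mg

The 3 doses were given 393.4, 232.4, 71.4 minutes ago.
Total = 835·(1/2)^(393.4/67.9) + 835·(1/2)^(232.4/67.9) + 835·(1/2)^(71.4/67.9)
      = 15.051 + 77.868 + 402.85 ≈ 495.77 mg.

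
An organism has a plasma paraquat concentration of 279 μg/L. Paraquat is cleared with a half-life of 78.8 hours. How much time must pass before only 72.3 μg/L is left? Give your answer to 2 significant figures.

Fraction remaining = 72.3/279 ≈ 0.25914.
n = log₂(279/72.3) = ln(3.8589)/ln 2 ≈ 1.9482 half-lives.
t = n × t½ = 1.9482 × 78.8 ≈ 153.52 hours.

150 hours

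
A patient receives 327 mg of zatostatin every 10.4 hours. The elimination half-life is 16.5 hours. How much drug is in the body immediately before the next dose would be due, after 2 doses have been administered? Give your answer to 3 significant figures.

348 mg

The 2 doses were given 20.8, 10.4 hours ago.
Total = 327·(1/2)^(20.8/16.5) + 327·(1/2)^(10.4/16.5)
      = 136.48 + 211.26 ≈ 347.73 mg.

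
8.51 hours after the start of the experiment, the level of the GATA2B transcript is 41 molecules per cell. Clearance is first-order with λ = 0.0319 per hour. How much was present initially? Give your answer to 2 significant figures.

54 molecules per cell

t½ = ln 2 / λ = 0.69315 / 0.0319 ≈ 21.729 hours.
Number of half-lives elapsed: n = 8.51/21.729 ≈ 0.39165.
A₀ = A × 2^n = 41 × 2^0.39165 = 41 × 1.3119 ≈ 53.787 molecules per cell.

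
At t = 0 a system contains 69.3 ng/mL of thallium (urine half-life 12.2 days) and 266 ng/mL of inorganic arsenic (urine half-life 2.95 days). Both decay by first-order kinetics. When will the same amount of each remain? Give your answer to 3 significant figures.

7.55 days

Set 69.3·(1/2)^(t/12.2) = 266·(1/2)^(t/2.95).
Taking log₂: log₂(69.3/266) = t·(1/12.2 − 1/2.95).
log₂(0.26053) = -1.9405; 1/12.2 − 1/2.95 = -0.25702.
t = -1.9405 / -0.25702 ≈ 7.5501 days.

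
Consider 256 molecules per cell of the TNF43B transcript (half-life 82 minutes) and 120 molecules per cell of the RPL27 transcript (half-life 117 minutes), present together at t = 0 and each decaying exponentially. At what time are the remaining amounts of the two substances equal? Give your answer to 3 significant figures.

300 minutes

Set 256·(1/2)^(t/82) = 120·(1/2)^(t/117).
Taking log₂: log₂(256/120) = t·(1/82 − 1/117).
log₂(2.1333) = 1.0931; 1/82 − 1/117 = 0.0036481.
t = 1.0931 / 0.0036481 ≈ 299.64 minutes.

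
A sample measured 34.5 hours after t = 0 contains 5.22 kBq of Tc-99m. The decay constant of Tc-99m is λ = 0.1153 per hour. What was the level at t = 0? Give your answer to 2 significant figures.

280 kBq

t½ = ln 2 / λ = 0.69315 / 0.1153 ≈ 6.0117 hours.
Number of half-lives elapsed: n = 34.5/6.0117 ≈ 5.7388.
A₀ = A × 2^n = 5.22 × 2^5.7388 = 5.22 × 53.402 ≈ 278.76 kBq.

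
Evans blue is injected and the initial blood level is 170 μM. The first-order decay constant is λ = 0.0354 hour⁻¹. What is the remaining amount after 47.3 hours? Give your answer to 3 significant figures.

t½ = ln 2 / λ = 0.69315 / 0.0354 ≈ 19.58 hours.
Number of half-lives: n = 47.3/19.58 ≈ 2.4157.
Remaining = 170 × (1/2)^2.4157 = 170 × 0.18742 ≈ 31.861 μM.

31.9 μM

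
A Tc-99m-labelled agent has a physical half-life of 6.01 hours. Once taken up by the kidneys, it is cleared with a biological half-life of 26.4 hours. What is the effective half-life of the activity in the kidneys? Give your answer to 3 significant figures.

1/t_eff = 1/t_phys + 1/t_biol = 1/6.01 + 1/26.4 = 0.20427 per hour.
t_eff = 6.01 × 26.4 / (6.01 + 26.4) ≈ 4.8955 hours.

4.90 hours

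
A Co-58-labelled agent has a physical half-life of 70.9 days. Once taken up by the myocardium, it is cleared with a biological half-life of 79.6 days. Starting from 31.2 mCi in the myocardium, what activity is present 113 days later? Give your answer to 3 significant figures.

1/t_eff = 1/t_phys + 1/t_biol = 1/70.9 + 1/79.6 = 0.026667 per day.
t_eff = 70.9 × 79.6 / (70.9 + 79.6) ≈ 37.499 days.
Remaining = 31.2 × (1/2)^(113/37.499) = 31.2 × (1/2)^3.0134 ≈ 3.864 mCi.

3.86 mCi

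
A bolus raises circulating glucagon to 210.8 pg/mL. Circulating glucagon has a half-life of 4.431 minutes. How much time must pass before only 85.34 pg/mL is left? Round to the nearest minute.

Fraction remaining = 85.34/210.8 ≈ 0.40484.
n = log₂(210.8/85.34) = ln(2.4701)/ln 2 ≈ 1.3046 half-lives.
t = n × t½ = 1.3046 × 4.431 ≈ 5.7806 minutes.

6 minutes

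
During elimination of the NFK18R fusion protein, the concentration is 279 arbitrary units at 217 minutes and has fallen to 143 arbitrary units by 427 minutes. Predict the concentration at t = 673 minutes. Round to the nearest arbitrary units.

65 arbitrary units

Over Δt = 427 − 217 = 210 minutes, the level fell by a factor of 279/143 ≈ 1.951.
n = log₂(1.951) ≈ 0.96425 half-lives, so t½ = 210/0.96425 ≈ 217.79 minutes.
From t = 427 to t = 673: 143 × (1/2)^((673−427)/217.79) ≈ 65.359 arbitrary units.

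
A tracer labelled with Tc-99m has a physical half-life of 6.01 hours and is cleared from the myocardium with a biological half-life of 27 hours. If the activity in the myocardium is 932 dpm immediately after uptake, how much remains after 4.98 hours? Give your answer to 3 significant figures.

1/t_eff = 1/t_phys + 1/t_biol = 1/6.01 + 1/27 = 0.20343 per hour.
t_eff = 6.01 × 27 / (6.01 + 27) ≈ 4.9158 hours.
Remaining = 932 × (1/2)^(4.98/4.9158) = 932 × (1/2)^1.0131 ≈ 461.8 dpm.

462 dpm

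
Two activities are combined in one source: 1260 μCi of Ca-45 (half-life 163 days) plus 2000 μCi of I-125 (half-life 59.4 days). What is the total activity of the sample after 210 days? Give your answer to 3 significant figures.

688 μCi

Ca-45: 1260 × (1/2)^(210/163) = 1260 × (1/2)^1.2883 ≈ 515.87 μCi.
I-125: 2000 × (1/2)^(210/59.4) = 2000 × (1/2)^3.5354 ≈ 172.5 μCi.
Total = 515.87 + 172.5 ≈ 688.37 μCi.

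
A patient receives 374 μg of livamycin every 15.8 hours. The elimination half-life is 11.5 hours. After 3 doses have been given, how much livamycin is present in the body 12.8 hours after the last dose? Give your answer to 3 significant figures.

265 μg

The 3 doses were given 44.4, 28.6, 12.8 hours ago.
Total = 374·(1/2)^(44.4/11.5) + 374·(1/2)^(28.6/11.5) + 374·(1/2)^(12.8/11.5)
      = 25.742 + 66.715 + 172.91 ≈ 265.36 μg.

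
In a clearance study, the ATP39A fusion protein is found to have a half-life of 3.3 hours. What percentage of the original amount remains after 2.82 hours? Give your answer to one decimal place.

n = 2.82/3.3 ≈ 0.85455 half-lives.
Fraction remaining = (1/2)^0.85455 ≈ 0.55304, i.e. 55.304%.

55.3%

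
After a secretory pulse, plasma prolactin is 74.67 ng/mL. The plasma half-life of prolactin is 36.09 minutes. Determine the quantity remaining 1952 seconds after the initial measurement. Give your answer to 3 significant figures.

40.0 ng/mL

Convert the elapsed time: 1952 seconds = 32.5333 minutes.
Number of half-lives: n = 32.5333/36.09 ≈ 0.90145.
Remaining = 74.67 × (1/2)^0.90145 = 74.67 × 0.53535 ≈ 39.974 ng/mL.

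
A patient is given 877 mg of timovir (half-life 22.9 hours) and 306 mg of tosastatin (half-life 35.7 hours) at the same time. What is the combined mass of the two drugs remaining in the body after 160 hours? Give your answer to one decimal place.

timovir: 877 × (1/2)^(160/22.9) = 877 × (1/2)^6.9869 ≈ 6.9141 mg.
tosastatin: 306 × (1/2)^(160/35.7) = 306 × (1/2)^4.4818 ≈ 13.695 mg.
Total = 6.9141 + 13.695 ≈ 20.609 mg.

20.6 mg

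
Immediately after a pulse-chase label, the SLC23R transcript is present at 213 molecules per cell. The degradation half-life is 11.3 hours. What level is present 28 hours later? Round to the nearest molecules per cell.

Number of half-lives: n = 28/11.3 ≈ 2.4779.
Remaining = 213 × (1/2)^2.4779 = 213 × 0.17951 ≈ 38.235 molecules per cell.

38 molecules per cell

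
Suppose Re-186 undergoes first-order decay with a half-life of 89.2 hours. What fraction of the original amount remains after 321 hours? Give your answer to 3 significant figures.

0.0825

n = 321/89.2 ≈ 3.5987 half-lives.
Fraction remaining = (1/2)^3.5987 ≈ 0.082546.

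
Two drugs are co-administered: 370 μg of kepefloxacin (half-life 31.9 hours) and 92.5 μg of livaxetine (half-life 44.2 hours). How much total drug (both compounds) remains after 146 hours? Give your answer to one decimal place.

24.9 μg

kepefloxacin: 370 × (1/2)^(146/31.9) = 370 × (1/2)^4.5768 ≈ 15.504 μg.
livaxetine: 92.5 × (1/2)^(146/44.2) = 92.5 × (1/2)^3.3032 ≈ 9.3711 μg.
Total = 15.504 + 9.3711 ≈ 24.875 μg.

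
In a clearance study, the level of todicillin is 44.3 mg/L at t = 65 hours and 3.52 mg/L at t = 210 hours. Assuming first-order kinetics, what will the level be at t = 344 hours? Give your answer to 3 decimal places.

Over Δt = 210 − 65 = 145 hours, the level fell by a factor of 44.3/3.52 ≈ 12.585.
n = log₂(12.585) ≈ 3.6537 half-lives, so t½ = 145/3.6537 ≈ 39.686 hours.
From t = 210 to t = 344: 3.52 × (1/2)^((344−210)/39.686) ≈ 0.33894 mg/L.

0.339 mg/L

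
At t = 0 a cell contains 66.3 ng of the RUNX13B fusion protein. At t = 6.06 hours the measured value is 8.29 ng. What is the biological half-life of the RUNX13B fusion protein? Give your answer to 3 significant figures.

A/A₀ = 8.29/66.3 ≈ 0.12504.
n = log₂(7.9976) ≈ 2.9996 half-lives elapsed in 6.06 hours.
t½ = 6.06/2.9996 ≈ 2.0203 hours.

2.02 hours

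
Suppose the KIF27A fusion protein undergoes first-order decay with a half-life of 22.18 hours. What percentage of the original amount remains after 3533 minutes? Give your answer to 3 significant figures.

3533 minutes = 58.8833 hours.
n = 58.8833/22.18 ≈ 2.6548 half-lives.
Fraction remaining = (1/2)^2.6548 ≈ 0.15879, i.e. 15.879%.

15.9%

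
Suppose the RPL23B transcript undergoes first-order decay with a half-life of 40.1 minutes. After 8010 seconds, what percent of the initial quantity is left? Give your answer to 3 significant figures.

9.95%

8010 seconds = 133.5 minutes.
n = 133.5/40.1 ≈ 3.3292 half-lives.
Fraction remaining = (1/2)^3.3292 ≈ 0.099499, i.e. 9.9499%.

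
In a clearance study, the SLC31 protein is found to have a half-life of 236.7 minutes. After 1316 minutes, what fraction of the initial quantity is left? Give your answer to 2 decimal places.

0.02

n = 1316/236.7 ≈ 5.5598 half-lives.
Fraction remaining = (1/2)^5.5598 ≈ 0.0212.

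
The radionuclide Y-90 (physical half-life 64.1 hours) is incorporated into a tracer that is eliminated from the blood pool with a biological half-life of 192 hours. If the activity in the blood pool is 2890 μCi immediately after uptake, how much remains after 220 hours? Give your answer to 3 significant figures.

1/t_eff = 1/t_phys + 1/t_biol = 1/64.1 + 1/192 = 0.020809 per hour.
t_eff = 64.1 × 192 / (64.1 + 192) ≈ 48.056 hours.
Remaining = 2890 × (1/2)^(220/48.056) = 2890 × (1/2)^4.578 ≈ 121 μCi.

121 μCi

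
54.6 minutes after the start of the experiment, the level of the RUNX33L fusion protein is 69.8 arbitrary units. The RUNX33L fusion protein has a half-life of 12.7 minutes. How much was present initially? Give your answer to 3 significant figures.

1370 arbitrary units

Number of half-lives elapsed: n = 54.6/12.7 ≈ 4.2992.
A₀ = A × 2^n = 69.8 × 2^4.2992 = 69.8 × 19.688 ≈ 1374.2 arbitrary units.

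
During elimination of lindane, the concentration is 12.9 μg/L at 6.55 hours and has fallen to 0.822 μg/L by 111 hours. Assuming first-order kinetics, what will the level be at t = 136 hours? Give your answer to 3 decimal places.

Over Δt = 111 − 6.55 = 104.45 hours, the level fell by a factor of 12.9/0.822 ≈ 15.693.
n = log₂(15.693) ≈ 3.9721 half-lives, so t½ = 104.45/3.9721 ≈ 26.296 hours.
From t = 111 to t = 136: 0.822 × (1/2)^((136−111)/26.296) ≈ 0.42528 μg/L.

0.425 μg/L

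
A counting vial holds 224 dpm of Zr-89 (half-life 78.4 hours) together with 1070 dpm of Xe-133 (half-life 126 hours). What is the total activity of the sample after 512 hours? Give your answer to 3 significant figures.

Zr-89: 224 × (1/2)^(512/78.4) = 224 × (1/2)^6.5306 ≈ 2.4229 dpm.
Xe-133: 1070 × (1/2)^(512/126) = 1070 × (1/2)^4.0635 ≈ 63.996 dpm.
Total = 2.4229 + 63.996 ≈ 66.419 dpm.

66.4 dpm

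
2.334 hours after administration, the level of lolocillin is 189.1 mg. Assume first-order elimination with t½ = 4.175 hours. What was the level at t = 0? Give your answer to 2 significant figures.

280 mg

Number of half-lives elapsed: n = 2.334/4.175 ≈ 0.55904.
A₀ = A × 2^n = 189.1 × 2^0.55904 = 189.1 × 1.4733 ≈ 278.6 mg.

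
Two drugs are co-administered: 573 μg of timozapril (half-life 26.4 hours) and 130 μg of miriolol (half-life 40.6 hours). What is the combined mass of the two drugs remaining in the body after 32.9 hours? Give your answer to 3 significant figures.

316 μg

timozapril: 573 × (1/2)^(32.9/26.4) = 573 × (1/2)^1.2462 ≈ 241.55 μg.
miriolol: 130 × (1/2)^(32.9/40.6) = 130 × (1/2)^0.81034 ≈ 74.132 μg.
Total = 241.55 + 74.132 ≈ 315.68 μg.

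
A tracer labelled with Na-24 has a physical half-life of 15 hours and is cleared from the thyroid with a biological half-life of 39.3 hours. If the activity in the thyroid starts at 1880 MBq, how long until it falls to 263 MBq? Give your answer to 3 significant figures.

1/t_eff = 1/t_phys + 1/t_biol = 1/15 + 1/39.3 = 0.092112 per hour.
t_eff = 15 × 39.3 / (15 + 39.3) ≈ 10.856 hours.
n = log₂(1880/263) ≈ 2.8376; t = 2.8376 × 10.856 ≈ 30.806 hours.

30.8 hours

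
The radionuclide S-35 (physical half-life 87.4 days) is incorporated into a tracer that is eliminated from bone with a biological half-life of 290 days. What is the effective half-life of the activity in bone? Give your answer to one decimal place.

67.2 days

1/t_eff = 1/t_phys + 1/t_biol = 1/87.4 + 1/290 = 0.01489 per day.
t_eff = 87.4 × 290 / (87.4 + 290) ≈ 67.16 days.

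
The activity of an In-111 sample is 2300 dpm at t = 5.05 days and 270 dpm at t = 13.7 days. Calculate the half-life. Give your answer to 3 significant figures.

2.80 days

Over Δt = 13.7 − 5.05 = 8.65 days, the level fell by a factor of 2300/270 ≈ 8.5185.
n = log₂(8.5185) ≈ 3.0906 half-lives, so t½ = 8.65/3.0906 ≈ 2.7988 days.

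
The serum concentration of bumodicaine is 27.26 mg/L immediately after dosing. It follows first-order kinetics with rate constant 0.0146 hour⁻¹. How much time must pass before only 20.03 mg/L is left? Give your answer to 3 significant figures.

t½ = ln 2 / k = 0.69315 / 0.0146 ≈ 47.476 hours.
Fraction remaining = 20.03/27.26 ≈ 0.73478.
n = log₂(27.26/20.03) = ln(1.361)/ln 2 ≈ 0.44462 half-lives.
t = n × t½ = 0.44462 × 47.476 ≈ 21.109 hours.

21.1 hours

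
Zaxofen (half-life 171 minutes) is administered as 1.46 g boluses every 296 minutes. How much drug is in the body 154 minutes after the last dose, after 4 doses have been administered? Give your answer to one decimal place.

The 4 doses were given 1042, 746, 450, 154 minutes ago.
Total = 1.46·(1/2)^(1042/171) + 1.46·(1/2)^(746/171) + 1.46·(1/2)^(450/171) + 1.46·(1/2)^(154/171)
      = 0.02138 + 0.070972 + 0.2356 + 0.78208 ≈ 1.11 g.

1.1 g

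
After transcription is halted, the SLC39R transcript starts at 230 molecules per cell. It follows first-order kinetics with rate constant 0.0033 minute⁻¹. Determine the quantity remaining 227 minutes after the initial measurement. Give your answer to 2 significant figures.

110 molecules per cell

t½ = ln 2 / k = 0.69315 / 0.0033 ≈ 210.04 minutes.
Number of half-lives: n = 227/210.04 ≈ 1.0807.
Remaining = 230 × (1/2)^1.0807 = 230 × 0.47279 ≈ 108.74 molecules per cell.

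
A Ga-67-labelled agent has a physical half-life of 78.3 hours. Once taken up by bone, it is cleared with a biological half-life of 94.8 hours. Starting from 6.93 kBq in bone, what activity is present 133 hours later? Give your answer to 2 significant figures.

0.81 kBq

1/t_eff = 1/t_phys + 1/t_biol = 1/78.3 + 1/94.8 = 0.02332 per hour.
t_eff = 78.3 × 94.8 / (78.3 + 94.8) ≈ 42.882 hours.
Remaining = 6.93 × (1/2)^(133/42.882) = 6.93 × (1/2)^3.1015 ≈ 0.80737 kBq.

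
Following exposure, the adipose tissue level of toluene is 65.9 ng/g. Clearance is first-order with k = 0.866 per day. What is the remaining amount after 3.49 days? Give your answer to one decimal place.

3.2 ng/g

t½ = ln 2 / k = 0.69315 / 0.866 ≈ 0.8004 days.
Number of half-lives: n = 3.49/0.8004 ≈ 4.3603.
Remaining = 65.9 × (1/2)^4.3603 = 65.9 × 0.048687 ≈ 3.2085 ng/g.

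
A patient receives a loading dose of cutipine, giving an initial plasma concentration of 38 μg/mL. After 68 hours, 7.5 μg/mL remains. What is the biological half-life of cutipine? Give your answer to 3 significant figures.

29.0 hours

A/A₀ = 7.5/38 ≈ 0.19737.
n = log₂(5.0667) ≈ 2.341 half-lives elapsed in 68 hours.
t½ = 68/2.341 ≈ 29.047 hours.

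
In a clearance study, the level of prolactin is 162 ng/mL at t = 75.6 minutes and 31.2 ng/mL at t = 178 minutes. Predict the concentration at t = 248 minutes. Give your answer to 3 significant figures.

10.1 ng/mL

Over Δt = 178 − 75.6 = 102.4 minutes, the level fell by a factor of 162/31.2 ≈ 5.1923.
n = log₂(5.1923) ≈ 2.3764 half-lives, so t½ = 102.4/2.3764 ≈ 43.091 minutes.
From t = 178 to t = 248: 31.2 × (1/2)^((248−178)/43.091) ≈ 10.119 ng/mL.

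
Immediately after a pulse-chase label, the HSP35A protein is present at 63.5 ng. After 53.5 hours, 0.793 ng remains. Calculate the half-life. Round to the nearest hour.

A/A₀ = 0.793/63.5 ≈ 0.012488.
n = log₂(80.076) ≈ 6.3233 half-lives elapsed in 53.5 hours.
t½ = 53.5/6.3233 ≈ 8.4608 hours.

8 hours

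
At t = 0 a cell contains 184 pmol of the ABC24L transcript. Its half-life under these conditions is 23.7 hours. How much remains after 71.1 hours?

23 pmol

Elapsed time is 3 half-lives (71.1/23.7).
Each half-life halves the amount: 184 × (1/2)^3 = 184/8 = 23 pmol.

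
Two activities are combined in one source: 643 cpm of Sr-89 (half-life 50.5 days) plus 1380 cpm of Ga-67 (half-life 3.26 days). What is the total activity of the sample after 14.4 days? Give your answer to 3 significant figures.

592 cpm

Sr-89: 643 × (1/2)^(14.4/50.5) = 643 × (1/2)^0.28515 ≈ 527.68 cpm.
Ga-67: 1380 × (1/2)^(14.4/3.26) = 1380 × (1/2)^4.4172 ≈ 64.592 cpm.
Total = 527.68 + 64.592 ≈ 592.27 cpm.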